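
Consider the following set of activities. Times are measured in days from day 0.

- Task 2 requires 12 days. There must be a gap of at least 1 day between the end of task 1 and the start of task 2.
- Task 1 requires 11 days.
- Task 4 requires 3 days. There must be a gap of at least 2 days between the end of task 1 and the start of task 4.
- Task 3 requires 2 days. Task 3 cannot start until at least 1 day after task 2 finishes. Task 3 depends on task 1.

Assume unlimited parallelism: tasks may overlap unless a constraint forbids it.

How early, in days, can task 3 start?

25

Task 1 can start immediately at day 0; it finishes at day 11.
Task 2 waits on task 1 (finishes day 11, plus 1-day gap → day 12), so it starts at day 12 and finishes at 12 + 12 = day 24.
Task 3 waits on task 2 (finishes day 24, plus 1-day gap → day 25); task 1 (finishes day 11). The latest of these is day 25, which is the earliest task 3 can start.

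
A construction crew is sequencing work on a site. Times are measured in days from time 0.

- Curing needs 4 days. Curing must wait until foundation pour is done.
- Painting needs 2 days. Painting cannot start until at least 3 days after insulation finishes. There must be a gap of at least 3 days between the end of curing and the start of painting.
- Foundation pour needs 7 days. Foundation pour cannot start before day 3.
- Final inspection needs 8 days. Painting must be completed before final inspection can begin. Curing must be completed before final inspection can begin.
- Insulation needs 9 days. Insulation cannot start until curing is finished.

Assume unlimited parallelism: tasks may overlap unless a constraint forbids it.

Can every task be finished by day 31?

No

Foundation pour cannot begin until its own release at day 3. It runs from day 3 to 3 + 7 = day 10.
Curing waits on foundation pour (finishes day 10), so it starts at day 10 and finishes at 10 + 4 = day 14.
Insulation cannot begin until curing (finishes day 14). It runs from day 14 to 14 + 9 = day 23.
Painting needs all of insulation (finishes day 23, plus 3-day gap → day 26); curing (finishes day 14, plus 3-day gap → day 17). That puts its earliest start at day 26; it finishes at 26 + 2 = day 28.
Final inspection cannot start until painting (finishes day 28); curing (finishes day 14). The controlling bound is day 28, so final inspection finishes at 28 + 8 = day 36.
The earliest everything can be done is day 36, which is after the deadline of 31, so it is not possible.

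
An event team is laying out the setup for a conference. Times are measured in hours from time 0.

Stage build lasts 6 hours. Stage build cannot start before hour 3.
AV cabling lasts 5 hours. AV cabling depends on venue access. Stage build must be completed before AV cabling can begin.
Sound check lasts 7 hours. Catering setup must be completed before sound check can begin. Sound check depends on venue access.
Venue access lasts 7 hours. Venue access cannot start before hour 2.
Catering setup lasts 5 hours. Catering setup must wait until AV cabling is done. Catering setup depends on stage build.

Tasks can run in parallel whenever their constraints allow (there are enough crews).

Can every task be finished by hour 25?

No

Stage build cannot begin until its own release at hour 3. It runs from hour 3 to 3 + 6 = hour 9.
Venue access waits on its own release at hour 2, so it starts at hour 2 and finishes at 2 + 7 = hour 9.
For AV cabling: venue access (finishes hour 9); stage build (finishes hour 9). Taking the maximum gives a start of hour 9, and it finishes at 9 + 5 = hour 14.
Catering setup cannot start until AV cabling (finishes hour 14); stage build (finishes hour 9). The controlling bound is hour 14, so catering setup finishes at 14 + 5 = hour 19.
Sound check has to wait for catering setup (finishes hour 19); venue access (finishes hour 9). The latest of these is hour 19, so sound check runs hour 19 to 19 + 7 = hour 26.
The earliest everything can be done is hour 26, which is after the deadline of 25, so it is not possible.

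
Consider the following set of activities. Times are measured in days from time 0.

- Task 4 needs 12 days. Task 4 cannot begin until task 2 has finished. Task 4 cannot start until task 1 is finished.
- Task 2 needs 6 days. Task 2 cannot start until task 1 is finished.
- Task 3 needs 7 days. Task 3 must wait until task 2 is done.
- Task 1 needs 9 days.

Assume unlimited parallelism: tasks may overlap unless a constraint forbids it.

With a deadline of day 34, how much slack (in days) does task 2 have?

Task 1 has no prerequisites, so it starts at day 0 and finishes at day 9.
Task 2 waits on task 1 (finishes day 9), so it starts at day 9 and finishes at 9 + 6 = day 15.

Working backward from the deadline:
Task 3 must finish by day 34; it takes 7 days, so it must start by 34 − 7 = day 27.
Task 4 must finish by day 34; it takes 12 days, so it must start by 34 − 12 = day 22.
Task 2 has several dependents: task 3 (must start by day 27); task 4 (must start by day 22). The earliest of those limits is day 22, so task 2 must start by 22 − 6 = day 16.
So task 2 can start as early as day 9 and as late as day 16, giving 16 − 9 = 7 days of slack.

7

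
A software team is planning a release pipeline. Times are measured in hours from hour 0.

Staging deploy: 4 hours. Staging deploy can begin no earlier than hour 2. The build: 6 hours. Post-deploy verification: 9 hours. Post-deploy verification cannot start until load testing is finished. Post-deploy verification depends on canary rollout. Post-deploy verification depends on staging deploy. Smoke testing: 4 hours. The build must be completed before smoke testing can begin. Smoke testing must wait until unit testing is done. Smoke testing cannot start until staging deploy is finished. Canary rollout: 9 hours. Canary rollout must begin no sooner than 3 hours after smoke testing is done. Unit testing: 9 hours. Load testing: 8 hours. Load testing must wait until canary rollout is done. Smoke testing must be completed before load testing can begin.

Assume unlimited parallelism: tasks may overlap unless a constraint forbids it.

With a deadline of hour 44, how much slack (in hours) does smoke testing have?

Staging deploy waits on its own release at hour 2, so it starts at hour 2 and finishes at 2 + 4 = hour 6.
Nothing blocks unit testing, so it runs from hour 0 to hour 9.
The build has no prerequisites, so it starts at hour 0 and finishes at hour 6.
Smoke testing needs all of the build (finishes hour 6); unit testing (finishes hour 9); staging deploy (finishes hour 6). That puts its earliest start at hour 9; it finishes at 9 + 4 = hour 13.

Working backward from the deadline:
Nothing follows post-deploy verification; the deadline of hour 44 is its only limit. It must start by 44 − 9 = hour 35.
Since post-deploy verification (must start by hour 35) depends on it, load testing must finish by hour 35. Backing off its 8-hour duration gives a latest start of hour 27.
Canary rollout feeds load testing (must start by hour 27); post-deploy verification (must start by hour 35). Taking the minimum, canary rollout must finish by hour 27 and start by 27 − 9 = hour 18.
For smoke testing: canary rollout (must start by hour 18, minus 3-hour gap → hour 15); load testing (must start by hour 27). The most restrictive is hour 15; with a 4-hour duration, smoke testing must start by hour 11.
So smoke testing can start as early as hour 9 and as late as hour 11, giving 11 − 9 = 2 hours of slack.

2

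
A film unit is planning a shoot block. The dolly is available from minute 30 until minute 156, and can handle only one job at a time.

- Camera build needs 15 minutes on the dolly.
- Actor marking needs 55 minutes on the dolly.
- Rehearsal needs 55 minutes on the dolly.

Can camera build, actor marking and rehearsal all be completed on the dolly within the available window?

Yes

The dolly window is 156 − 30 = 126 minutes.
Running back to back, the jobs need 15 + 55 + 55 = 125 minutes on the dolly.
Since 125 ≤ 126, they fit within the window.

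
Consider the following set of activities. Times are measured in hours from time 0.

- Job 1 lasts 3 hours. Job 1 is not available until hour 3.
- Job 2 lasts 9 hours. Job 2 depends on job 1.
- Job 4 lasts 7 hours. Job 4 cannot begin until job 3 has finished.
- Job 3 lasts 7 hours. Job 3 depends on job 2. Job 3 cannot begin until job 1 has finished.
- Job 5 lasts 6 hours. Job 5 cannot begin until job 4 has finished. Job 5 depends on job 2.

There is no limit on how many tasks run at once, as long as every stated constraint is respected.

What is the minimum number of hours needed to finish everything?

35

After its own release at hour 3, job 1 can start at hour 3 and finishes at hour 6.
Job 2 cannot begin until job 1 (finishes hour 6). It runs from hour 6 to 6 + 9 = hour 15.
Job 3 has to wait for job 2 (finishes hour 15); job 1 (finishes hour 6). The latest of these is hour 15, so job 3 runs hour 15 to 15 + 7 = hour 22.
Job 4 waits on job 3 (finishes hour 22), so it starts at hour 22 and finishes at 22 + 7 = hour 29.
For job 5: job 4 (finishes hour 29); job 2 (finishes hour 15). Taking the maximum gives a start of hour 29, and it finishes at 29 + 6 = hour 35.
All tasks are finished once the last one completes. Finish times: Job 1 at 6, Job 2 at 15, Job 3 at 22, Job 4 at 29, Job 5 at 35. The latest is hour 35.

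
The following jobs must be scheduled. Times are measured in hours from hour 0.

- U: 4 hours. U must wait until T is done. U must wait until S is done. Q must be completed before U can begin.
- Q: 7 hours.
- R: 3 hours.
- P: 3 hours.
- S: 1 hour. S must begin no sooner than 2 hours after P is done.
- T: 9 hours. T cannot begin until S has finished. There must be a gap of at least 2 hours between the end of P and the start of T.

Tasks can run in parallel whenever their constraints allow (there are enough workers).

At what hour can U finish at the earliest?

19

Nothing blocks Q, so it runs from hour 0 to hour 7.
P can start immediately at hour 0; it finishes at hour 3.
After P (finishes hour 3, plus 2-hour gap → hour 5), S can start at hour 5 and finishes at hour 6.
For T: S (finishes hour 6); P (finishes hour 3, plus 2-hour gap → hour 5). Taking the maximum gives a start of hour 6, and it finishes at 6 + 9 = hour 15.
U needs all of T (finishes hour 15); S (finishes hour 6); Q (finishes hour 7). That puts its earliest start at hour 15; it finishes at 15 + 4 = hour 19.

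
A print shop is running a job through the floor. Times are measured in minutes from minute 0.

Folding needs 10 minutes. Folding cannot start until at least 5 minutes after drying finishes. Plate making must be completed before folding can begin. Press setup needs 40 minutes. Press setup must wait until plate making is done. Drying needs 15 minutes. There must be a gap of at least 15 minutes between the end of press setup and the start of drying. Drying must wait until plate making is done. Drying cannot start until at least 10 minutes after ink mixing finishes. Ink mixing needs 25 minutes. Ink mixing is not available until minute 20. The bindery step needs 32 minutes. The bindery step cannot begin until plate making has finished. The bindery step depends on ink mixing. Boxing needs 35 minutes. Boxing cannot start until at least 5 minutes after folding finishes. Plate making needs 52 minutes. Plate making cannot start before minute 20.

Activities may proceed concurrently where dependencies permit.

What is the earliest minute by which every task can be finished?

197

After its own release at minute 20, ink mixing can start at minute 20 and finishes at minute 45.
Plate making cannot begin until its own release at minute 20. It runs from minute 20 to 20 + 52 = minute 72.
The bindery step cannot start until plate making (finishes minute 72); ink mixing (finishes minute 45). The controlling bound is minute 72, so the bindery step finishes at 72 + 32 = minute 104.
After plate making (finishes minute 72), press setup can start at minute 72 and finishes at minute 112.
Drying cannot start until press setup (finishes minute 112, plus 15-minute gap → minute 127); plate making (finishes minute 72); ink mixing (finishes minute 45, plus 10-minute gap → minute 55). The controlling bound is minute 127, so drying finishes at 127 + 15 = minute 142.
Folding needs all of drying (finishes minute 142, plus 5-minute gap → minute 147); plate making (finishes minute 72). That puts its earliest start at minute 147; it finishes at 147 + 10 = minute 157.
Boxing waits on folding (finishes minute 157, plus 5-minute gap → minute 162), so it starts at minute 162 and finishes at 162 + 35 = minute 197.
All tasks are finished once the last one completes. Finish times: Plate making at 72, Ink mixing at 45, Press setup at 112, Drying at 142, Folding at 157, The bindery step at 104, Boxing at 197. The latest is minute 197.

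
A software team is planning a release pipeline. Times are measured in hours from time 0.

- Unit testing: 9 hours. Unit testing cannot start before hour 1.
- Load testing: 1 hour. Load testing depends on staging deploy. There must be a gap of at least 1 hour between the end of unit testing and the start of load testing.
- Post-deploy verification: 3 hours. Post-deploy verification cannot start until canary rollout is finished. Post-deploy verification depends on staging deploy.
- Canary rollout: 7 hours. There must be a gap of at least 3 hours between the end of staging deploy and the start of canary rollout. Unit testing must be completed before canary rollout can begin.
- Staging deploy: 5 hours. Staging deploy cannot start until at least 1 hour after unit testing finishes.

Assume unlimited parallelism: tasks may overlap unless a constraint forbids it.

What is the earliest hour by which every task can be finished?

29

Unit testing waits on its own release at hour 1, so it starts at hour 1 and finishes at 1 + 9 = hour 10.
Staging deploy waits on unit testing (finishes hour 10, plus 1-hour gap → hour 11), so it starts at hour 11 and finishes at 11 + 5 = hour 16.
Load testing cannot start until staging deploy (finishes hour 16); unit testing (finishes hour 10, plus 1-hour gap → hour 11). The controlling bound is hour 16, so load testing finishes at 16 + 1 = hour 17.
Canary rollout needs all of staging deploy (finishes hour 16, plus 3-hour gap → hour 19); unit testing (finishes hour 10). That puts its earliest start at hour 19; it finishes at 19 + 7 = hour 26.
Post-deploy verification has to wait for canary rollout (finishes hour 26); staging deploy (finishes hour 16). The latest of these is hour 26, so post-deploy verification runs hour 26 to 26 + 3 = hour 29.
All tasks are finished once the last one completes. Finish times: Unit testing at 10, Staging deploy at 16, Canary rollout at 26, Load testing at 17, Post-deploy verification at 29. The latest is hour 29.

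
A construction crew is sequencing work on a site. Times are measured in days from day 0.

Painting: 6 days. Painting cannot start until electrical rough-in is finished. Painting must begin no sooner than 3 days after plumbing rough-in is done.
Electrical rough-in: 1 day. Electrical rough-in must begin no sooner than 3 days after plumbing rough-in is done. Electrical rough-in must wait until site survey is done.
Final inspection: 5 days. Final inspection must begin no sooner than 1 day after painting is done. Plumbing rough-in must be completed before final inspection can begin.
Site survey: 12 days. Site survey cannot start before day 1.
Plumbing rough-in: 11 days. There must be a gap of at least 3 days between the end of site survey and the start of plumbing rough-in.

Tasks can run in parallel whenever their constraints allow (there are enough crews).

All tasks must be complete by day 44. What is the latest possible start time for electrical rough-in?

To finish by day 44, final inspection (duration 5) must start no later than day 39.
Since final inspection (must start by day 39, minus 1-day gap → day 38) depends on it, painting must finish by day 38. Backing off its 6-day duration gives a latest start of day 32.
Since painting (must start by day 32) depends on it, electrical rough-in must finish by day 32. Backing off its 1-day duration gives a latest start of day 31.

31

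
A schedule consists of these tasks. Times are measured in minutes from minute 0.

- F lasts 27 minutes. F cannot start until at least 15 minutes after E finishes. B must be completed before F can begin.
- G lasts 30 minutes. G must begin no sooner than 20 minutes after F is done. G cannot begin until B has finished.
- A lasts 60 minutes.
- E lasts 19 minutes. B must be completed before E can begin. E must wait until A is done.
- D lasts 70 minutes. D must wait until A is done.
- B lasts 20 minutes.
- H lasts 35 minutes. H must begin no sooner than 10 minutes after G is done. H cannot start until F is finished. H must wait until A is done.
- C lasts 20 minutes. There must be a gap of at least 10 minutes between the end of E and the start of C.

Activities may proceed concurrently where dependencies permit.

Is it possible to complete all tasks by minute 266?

Yes

Nothing blocks B, so it runs from minute 0 to minute 20.
Nothing blocks A, so it runs from minute 0 to minute 60.
For E: B (finishes minute 20); A (finishes minute 60). Taking the maximum gives a start of minute 60, and it finishes at 60 + 19 = minute 79.
F needs all of E (finishes minute 79, plus 15-minute gap → minute 94); B (finishes minute 20). That puts its earliest start at minute 94; it finishes at 94 + 27 = minute 121.
G cannot start until F (finishes minute 121, plus 20-minute gap → minute 141); B (finishes minute 20). The controlling bound is minute 141, so G finishes at 141 + 30 = minute 171.
H cannot start until G (finishes minute 171, plus 10-minute gap → minute 181); F (finishes minute 121); A (finishes minute 60). The controlling bound is minute 181, so H finishes at 181 + 35 = minute 216.
C waits on E (finishes minute 79, plus 10-minute gap → minute 89), so it starts at minute 89 and finishes at 89 + 20 = minute 109.
D waits on A (finishes minute 60), so it starts at minute 60 and finishes at 60 + 70 = minute 130.
Every task is finished by minute 216, which is no later than the deadline of 266, so the schedule is feasible.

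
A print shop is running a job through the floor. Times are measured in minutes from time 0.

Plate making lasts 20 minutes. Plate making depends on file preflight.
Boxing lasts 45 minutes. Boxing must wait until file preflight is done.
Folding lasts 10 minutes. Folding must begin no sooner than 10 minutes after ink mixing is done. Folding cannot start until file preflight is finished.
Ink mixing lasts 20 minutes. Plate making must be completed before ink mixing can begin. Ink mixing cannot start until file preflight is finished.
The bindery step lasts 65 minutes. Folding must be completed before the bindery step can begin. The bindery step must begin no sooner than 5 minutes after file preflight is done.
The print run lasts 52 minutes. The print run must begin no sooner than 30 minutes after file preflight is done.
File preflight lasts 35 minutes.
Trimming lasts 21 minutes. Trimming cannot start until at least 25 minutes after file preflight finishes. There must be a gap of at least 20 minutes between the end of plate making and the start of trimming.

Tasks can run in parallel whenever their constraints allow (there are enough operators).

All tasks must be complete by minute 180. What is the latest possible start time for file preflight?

20

Nothing follows the bindery step; the deadline of minute 180 is its only limit. It must start by 180 − 65 = minute 115.
Folding has to be done before the bindery step (must start by minute 115). That means finishing by minute 115, i.e. starting by 115 − 10 = minute 105.
Ink mixing feeds into folding (must start by minute 105, minus 10-minute gap → minute 95); so ink mixing must finish by minute 95 and therefore start by minute 75.
Trimming must finish by minute 180; it takes 21 minutes, so it must start by 180 − 21 = minute 159.
Plate making feeds ink mixing (must start by minute 75); trimming (must start by minute 159, minus 20-minute gap → minute 139). Taking the minimum, plate making must finish by minute 75 and start by 75 − 20 = minute 55.
Nothing follows the print run; the deadline of minute 180 is its only limit. It must start by 180 − 52 = minute 128.
Nothing follows boxing; the deadline of minute 180 is its only limit. It must start by 180 − 45 = minute 135.
For file preflight: plate making (must start by minute 55); ink mixing (must start by minute 75); the print run (must start by minute 128, minus 30-minute gap → minute 98); trimming (must start by minute 159, minus 25-minute gap → minute 134); folding (must start by minute 105); the bindery step (must start by minute 115, minus 5-minute gap → minute 110); boxing (must start by minute 135). The most restrictive is minute 55; with a 35-minute duration, file preflight must start by minute 20.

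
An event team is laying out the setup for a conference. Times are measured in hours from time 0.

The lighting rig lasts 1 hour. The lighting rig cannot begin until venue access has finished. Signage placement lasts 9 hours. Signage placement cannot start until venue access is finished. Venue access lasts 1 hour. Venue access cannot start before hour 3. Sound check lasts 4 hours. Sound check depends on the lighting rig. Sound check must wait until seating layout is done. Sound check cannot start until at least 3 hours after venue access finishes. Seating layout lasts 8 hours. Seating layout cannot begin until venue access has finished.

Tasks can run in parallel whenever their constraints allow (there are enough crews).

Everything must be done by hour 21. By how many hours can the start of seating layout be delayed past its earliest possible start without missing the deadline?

Venue access cannot begin until its own release at hour 3. It runs from hour 3 to 3 + 1 = hour 4.
Seating layout waits on venue access (finishes hour 4), so it starts at hour 4 and finishes at 4 + 8 = hour 12.

Working backward from the deadline:
Nothing follows sound check; the deadline of hour 21 is its only limit. It must start by 21 − 4 = hour 17.
Seating layout has to be done before sound check (must start by hour 17). That means finishing by hour 17, i.e. starting by 17 − 8 = hour 9.
So seating layout can start as early as hour 4 and as late as hour 9, giving 9 − 4 = 5 hours of slack.

5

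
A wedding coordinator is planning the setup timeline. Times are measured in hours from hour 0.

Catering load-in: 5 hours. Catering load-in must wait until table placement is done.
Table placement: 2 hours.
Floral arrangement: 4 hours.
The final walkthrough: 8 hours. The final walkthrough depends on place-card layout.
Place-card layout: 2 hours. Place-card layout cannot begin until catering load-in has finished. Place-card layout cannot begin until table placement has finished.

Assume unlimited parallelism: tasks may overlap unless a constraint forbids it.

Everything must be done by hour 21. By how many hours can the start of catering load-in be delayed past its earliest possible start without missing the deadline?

4

Table placement has no prerequisites, so it starts at hour 0 and finishes at hour 2.
Catering load-in waits on table placement (finishes hour 2), so it starts at hour 2 and finishes at 2 + 5 = hour 7.

Working backward from the deadline:
The final walkthrough has no dependents, so it just needs to finish by hour 21. Starting by 21 − 8 = hour 13 achieves that.
Since the final walkthrough (must start by hour 13) depends on it, place-card layout must finish by hour 13. Backing off its 2-hour duration gives a latest start of hour 11.
Since place-card layout (must start by hour 11) depends on it, catering load-in must finish by hour 11. Backing off its 5-hour duration gives a latest start of hour 6.
So catering load-in can start as early as hour 2 and as late as hour 6, giving 6 − 2 = 4 hours of slack.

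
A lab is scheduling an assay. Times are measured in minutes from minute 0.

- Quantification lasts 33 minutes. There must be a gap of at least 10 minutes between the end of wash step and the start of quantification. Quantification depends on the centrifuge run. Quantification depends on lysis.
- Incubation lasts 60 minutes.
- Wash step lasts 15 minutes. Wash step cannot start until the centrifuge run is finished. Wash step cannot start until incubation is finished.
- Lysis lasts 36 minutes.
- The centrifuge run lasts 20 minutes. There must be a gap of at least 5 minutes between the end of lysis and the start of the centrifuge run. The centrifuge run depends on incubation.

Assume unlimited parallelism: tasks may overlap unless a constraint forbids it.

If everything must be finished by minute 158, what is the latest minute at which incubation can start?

20

Quantification has no dependents, so it just needs to finish by minute 158. Starting by 158 − 33 = minute 125 achieves that.
Wash step has to be done before quantification (must start by minute 125, minus 10-minute gap → minute 115). That means finishing by minute 115, i.e. starting by 115 − 15 = minute 100.
The centrifuge run has several dependents: wash step (must start by minute 100); quantification (must start by minute 125). The earliest of those limits is minute 100, so the centrifuge run must start by 100 − 20 = minute 80.
Incubation feeds the centrifuge run (must start by minute 80); wash step (must start by minute 100). Taking the minimum, incubation must finish by minute 80 and start by 80 − 60 = minute 20.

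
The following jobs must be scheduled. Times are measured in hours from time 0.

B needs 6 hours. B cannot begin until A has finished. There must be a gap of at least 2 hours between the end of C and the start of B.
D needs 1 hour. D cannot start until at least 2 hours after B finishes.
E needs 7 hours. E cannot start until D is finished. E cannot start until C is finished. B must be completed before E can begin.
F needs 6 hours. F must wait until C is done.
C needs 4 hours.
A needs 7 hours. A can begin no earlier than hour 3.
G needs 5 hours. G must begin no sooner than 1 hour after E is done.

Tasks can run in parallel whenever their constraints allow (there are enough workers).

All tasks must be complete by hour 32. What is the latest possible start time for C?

Nothing follows G; the deadline of hour 32 is its only limit. It must start by 32 − 5 = hour 27.
E must finish before G (must start by hour 27, minus 1-hour gap → hour 26). With a 7-hour duration, E must start by 26 − 7 = hour 19.
Since E (must start by hour 19) depends on it, D must finish by hour 19. Backing off its 1-hour duration gives a latest start of hour 18.
B feeds D (must start by hour 18, minus 2-hour gap → hour 16); E (must start by hour 19). Taking the minimum, B must finish by hour 16 and start by 16 − 6 = hour 10.
F must finish by hour 32; it takes 6 hours, so it must start by 32 − 6 = hour 26.
C has several dependents: B (must start by hour 10, minus 2-hour gap → hour 8); E (must start by hour 19); F (must start by hour 26). The earliest of those limits is hour 8, so C must start by 8 − 4 = hour 4.

4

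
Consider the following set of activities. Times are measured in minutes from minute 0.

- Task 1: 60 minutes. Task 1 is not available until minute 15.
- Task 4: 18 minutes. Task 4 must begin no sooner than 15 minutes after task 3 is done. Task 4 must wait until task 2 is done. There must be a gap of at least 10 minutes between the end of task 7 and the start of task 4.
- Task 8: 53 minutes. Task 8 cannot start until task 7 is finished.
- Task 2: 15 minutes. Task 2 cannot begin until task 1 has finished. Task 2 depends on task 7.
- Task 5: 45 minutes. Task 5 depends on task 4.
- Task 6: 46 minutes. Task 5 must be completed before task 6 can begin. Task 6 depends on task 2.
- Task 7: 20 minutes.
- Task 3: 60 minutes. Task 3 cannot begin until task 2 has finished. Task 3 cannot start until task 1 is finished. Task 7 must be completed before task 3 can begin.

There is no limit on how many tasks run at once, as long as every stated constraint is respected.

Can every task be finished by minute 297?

Yes

Task 7 can start immediately at minute 0; it finishes at minute 20.
Task 8 waits on task 7 (finishes minute 20), so it starts at minute 20 and finishes at 20 + 53 = minute 73.
After its own release at minute 15, task 1 can start at minute 15 and finishes at minute 75.
For task 2: task 1 (finishes minute 75); task 7 (finishes minute 20). Taking the maximum gives a start of minute 75, and it finishes at 75 + 15 = minute 90.
Task 3 cannot start until task 2 (finishes minute 90); task 1 (finishes minute 75); task 7 (finishes minute 20). The controlling bound is minute 90, so task 3 finishes at 90 + 60 = minute 150.
Task 4 has to wait for task 3 (finishes minute 150, plus 15-minute gap → minute 165); task 2 (finishes minute 90); task 7 (finishes minute 20, plus 10-minute gap → minute 30). The latest of these is minute 165, so task 4 runs minute 165 to 165 + 18 = minute 183.
Task 5 waits on task 4 (finishes minute 183), so it starts at minute 183 and finishes at 183 + 45 = minute 228.
Task 6 has to wait for task 5 (finishes minute 228); task 2 (finishes minute 90). The latest of these is minute 228, so task 6 runs minute 228 to 228 + 46 = minute 274.
Every task is finished by minute 274, which is no later than the deadline of 297, so the schedule is feasible.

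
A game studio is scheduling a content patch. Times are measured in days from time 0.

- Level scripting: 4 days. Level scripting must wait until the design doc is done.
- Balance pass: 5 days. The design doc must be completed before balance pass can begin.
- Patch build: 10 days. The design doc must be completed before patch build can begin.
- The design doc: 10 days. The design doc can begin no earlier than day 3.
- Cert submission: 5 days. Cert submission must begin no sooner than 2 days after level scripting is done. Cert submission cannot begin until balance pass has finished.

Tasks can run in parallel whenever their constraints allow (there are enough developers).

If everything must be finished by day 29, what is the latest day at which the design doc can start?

To finish by day 29, cert submission (duration 5) must start no later than day 24.
Level scripting has to be done before cert submission (must start by day 24, minus 2-day gap → day 22). That means finishing by day 22, i.e. starting by 22 − 4 = day 18.
Balance pass has to be done before cert submission (must start by day 24). That means finishing by day 24, i.e. starting by 24 − 5 = day 19.
Nothing follows patch build; the deadline of day 29 is its only limit. It must start by 29 − 10 = day 19.
The design doc has several dependents: level scripting (must start by day 18); balance pass (must start by day 19); patch build (must start by day 19). The earliest of those limits is day 18, so the design doc must start by 18 − 10 = day 8.

8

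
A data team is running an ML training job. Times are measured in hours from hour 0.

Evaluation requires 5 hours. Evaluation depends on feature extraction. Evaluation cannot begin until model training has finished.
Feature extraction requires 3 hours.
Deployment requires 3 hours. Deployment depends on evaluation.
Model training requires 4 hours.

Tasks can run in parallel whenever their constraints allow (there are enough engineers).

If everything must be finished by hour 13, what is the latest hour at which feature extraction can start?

2

Deployment must finish by hour 13; it takes 3 hours, so it must start by 13 − 3 = hour 10.
Evaluation feeds into deployment (must start by hour 10); so evaluation must finish by hour 10 and therefore start by hour 5.
Feature extraction feeds into evaluation (must start by hour 5); so feature extraction must finish by hour 5 and therefore start by hour 2.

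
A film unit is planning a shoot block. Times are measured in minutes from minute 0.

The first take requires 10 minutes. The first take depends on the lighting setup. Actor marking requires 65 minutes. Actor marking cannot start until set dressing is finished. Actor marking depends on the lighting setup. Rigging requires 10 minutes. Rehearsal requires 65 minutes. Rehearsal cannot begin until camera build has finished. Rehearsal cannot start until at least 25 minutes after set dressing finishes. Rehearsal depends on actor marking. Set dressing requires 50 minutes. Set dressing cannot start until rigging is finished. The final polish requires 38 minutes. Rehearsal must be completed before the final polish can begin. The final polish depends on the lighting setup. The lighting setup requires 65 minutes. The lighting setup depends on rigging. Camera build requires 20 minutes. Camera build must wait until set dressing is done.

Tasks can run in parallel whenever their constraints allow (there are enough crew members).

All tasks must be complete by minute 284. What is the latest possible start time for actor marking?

116

Nothing follows the final polish; the deadline of minute 284 is its only limit. It must start by 284 − 38 = minute 246.
Since the final polish (must start by minute 246) depends on it, rehearsal must finish by minute 246. Backing off its 65-minute duration gives a latest start of minute 181.
Since rehearsal (must start by minute 181) depends on it, actor marking must finish by minute 181. Backing off its 65-minute duration gives a latest start of minute 116.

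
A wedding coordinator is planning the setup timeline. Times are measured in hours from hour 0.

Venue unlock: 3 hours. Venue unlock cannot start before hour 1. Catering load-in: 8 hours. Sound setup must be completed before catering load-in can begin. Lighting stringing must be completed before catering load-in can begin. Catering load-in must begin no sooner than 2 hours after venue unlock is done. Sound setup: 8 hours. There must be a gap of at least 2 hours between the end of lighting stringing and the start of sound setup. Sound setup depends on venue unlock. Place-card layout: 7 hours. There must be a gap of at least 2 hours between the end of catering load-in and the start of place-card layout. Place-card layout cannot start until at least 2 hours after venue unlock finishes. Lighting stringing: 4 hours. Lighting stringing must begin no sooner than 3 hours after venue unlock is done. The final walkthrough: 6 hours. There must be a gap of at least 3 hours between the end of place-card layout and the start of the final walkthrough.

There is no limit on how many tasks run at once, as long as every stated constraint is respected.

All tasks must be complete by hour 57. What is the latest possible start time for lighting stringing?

17

To finish by hour 57, the final walkthrough (duration 6) must start no later than hour 51.
Place-card layout feeds into the final walkthrough (must start by hour 51, minus 3-hour gap → hour 48); so place-card layout must finish by hour 48 and therefore start by hour 41.
Catering load-in must finish before place-card layout (must start by hour 41, minus 2-hour gap → hour 39). With an 8-hour duration, catering load-in must start by 39 − 8 = hour 31.
Sound setup has to be done before catering load-in (must start by hour 31). That means finishing by hour 31, i.e. starting by 31 − 8 = hour 23.
For lighting stringing: sound setup (must start by hour 23, minus 2-hour gap → hour 21); catering load-in (must start by hour 31). The most restrictive is hour 21; with a 4-hour duration, lighting stringing must start by hour 17.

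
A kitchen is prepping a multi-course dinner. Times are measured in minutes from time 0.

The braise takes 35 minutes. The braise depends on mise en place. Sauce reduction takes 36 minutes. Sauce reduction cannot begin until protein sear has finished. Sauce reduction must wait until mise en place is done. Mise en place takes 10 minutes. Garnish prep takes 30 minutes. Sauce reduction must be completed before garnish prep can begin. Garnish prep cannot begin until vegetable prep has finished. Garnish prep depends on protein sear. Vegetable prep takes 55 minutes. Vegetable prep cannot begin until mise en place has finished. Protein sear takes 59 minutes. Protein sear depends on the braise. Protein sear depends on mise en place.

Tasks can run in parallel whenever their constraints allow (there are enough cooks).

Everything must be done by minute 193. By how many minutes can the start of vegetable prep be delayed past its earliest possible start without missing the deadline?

Nothing blocks mise en place, so it runs from minute 0 to minute 10.
After mise en place (finishes minute 10), vegetable prep can start at minute 10 and finishes at minute 65.

Working backward from the deadline:
Garnish prep has no dependents, so it just needs to finish by minute 193. Starting by 193 − 30 = minute 163 achieves that.
Vegetable prep feeds into garnish prep (must start by minute 163); so vegetable prep must finish by minute 163 and therefore start by minute 108.
So vegetable prep can start as early as minute 10 and as late as minute 108, giving 108 − 10 = 98 minutes of slack.

98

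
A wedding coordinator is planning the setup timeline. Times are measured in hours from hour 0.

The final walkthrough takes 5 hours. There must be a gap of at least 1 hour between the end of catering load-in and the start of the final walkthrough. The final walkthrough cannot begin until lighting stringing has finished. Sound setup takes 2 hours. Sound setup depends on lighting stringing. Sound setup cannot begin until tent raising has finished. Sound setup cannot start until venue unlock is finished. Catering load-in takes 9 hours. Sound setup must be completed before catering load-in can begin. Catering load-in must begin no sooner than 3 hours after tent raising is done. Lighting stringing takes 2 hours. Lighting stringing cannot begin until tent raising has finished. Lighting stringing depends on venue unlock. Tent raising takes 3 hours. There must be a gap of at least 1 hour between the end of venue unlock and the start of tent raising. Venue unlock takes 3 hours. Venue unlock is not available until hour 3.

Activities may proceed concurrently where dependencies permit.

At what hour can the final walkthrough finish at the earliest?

After its own release at hour 3, venue unlock can start at hour 3 and finishes at hour 6.
After venue unlock (finishes hour 6, plus 1-hour gap → hour 7), tent raising can start at hour 7 and finishes at hour 10.
For lighting stringing: tent raising (finishes hour 10); venue unlock (finishes hour 6). Taking the maximum gives a start of hour 10, and it finishes at 10 + 2 = hour 12.
For sound setup: lighting stringing (finishes hour 12); tent raising (finishes hour 10); venue unlock (finishes hour 6). Taking the maximum gives a start of hour 12, and it finishes at 12 + 2 = hour 14.
Catering load-in cannot start until sound setup (finishes hour 14); tent raising (finishes hour 10, plus 3-hour gap → hour 13). The controlling bound is hour 14, so catering load-in finishes at 14 + 9 = hour 23.
The final walkthrough needs all of catering load-in (finishes hour 23, plus 1-hour gap → hour 24); lighting stringing (finishes hour 12). That puts its earliest start at hour 24; it finishes at 24 + 5 = hour 29.

29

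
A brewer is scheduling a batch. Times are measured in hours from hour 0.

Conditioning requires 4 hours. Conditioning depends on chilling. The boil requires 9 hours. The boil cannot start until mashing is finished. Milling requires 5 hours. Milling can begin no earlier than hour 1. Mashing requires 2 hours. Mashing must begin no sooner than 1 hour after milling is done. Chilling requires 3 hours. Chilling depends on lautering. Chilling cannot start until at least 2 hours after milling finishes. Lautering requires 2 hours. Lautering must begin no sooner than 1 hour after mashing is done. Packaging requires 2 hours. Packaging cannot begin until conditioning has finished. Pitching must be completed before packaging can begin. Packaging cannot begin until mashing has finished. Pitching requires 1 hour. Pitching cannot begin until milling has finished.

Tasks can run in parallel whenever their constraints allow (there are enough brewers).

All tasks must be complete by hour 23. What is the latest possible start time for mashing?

Packaging has no dependents, so it just needs to finish by hour 23. Starting by 23 − 2 = hour 21 achieves that.
Since packaging (must start by hour 21) depends on it, conditioning must finish by hour 21. Backing off its 4-hour duration gives a latest start of hour 17.
Since conditioning (must start by hour 17) depends on it, chilling must finish by hour 17. Backing off its 3-hour duration gives a latest start of hour 14.
Lautering feeds into chilling (must start by hour 14); so lautering must finish by hour 14 and therefore start by hour 12.
Nothing follows the boil; the deadline of hour 23 is its only limit. It must start by 23 − 9 = hour 14.
For mashing: lautering (must start by hour 12, minus 1-hour gap → hour 11); the boil (must start by hour 14); packaging (must start by hour 21). The most restrictive is hour 11; with a 2-hour duration, mashing must start by hour 9.

9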